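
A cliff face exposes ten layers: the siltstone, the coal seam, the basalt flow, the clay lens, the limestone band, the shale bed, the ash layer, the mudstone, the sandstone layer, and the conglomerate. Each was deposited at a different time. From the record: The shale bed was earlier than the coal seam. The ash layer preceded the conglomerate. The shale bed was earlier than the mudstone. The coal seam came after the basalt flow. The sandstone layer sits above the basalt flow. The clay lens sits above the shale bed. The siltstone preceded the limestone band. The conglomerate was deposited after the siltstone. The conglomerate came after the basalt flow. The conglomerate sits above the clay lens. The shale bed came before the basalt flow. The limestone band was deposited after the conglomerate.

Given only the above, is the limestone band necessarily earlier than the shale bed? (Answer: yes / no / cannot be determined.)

no

Tracing the constraints gives the shale bed → the basalt flow → the conglomerate → the limestone band, so the shale bed must come before the limestone band.
That means the limestone band cannot be before the shale bed.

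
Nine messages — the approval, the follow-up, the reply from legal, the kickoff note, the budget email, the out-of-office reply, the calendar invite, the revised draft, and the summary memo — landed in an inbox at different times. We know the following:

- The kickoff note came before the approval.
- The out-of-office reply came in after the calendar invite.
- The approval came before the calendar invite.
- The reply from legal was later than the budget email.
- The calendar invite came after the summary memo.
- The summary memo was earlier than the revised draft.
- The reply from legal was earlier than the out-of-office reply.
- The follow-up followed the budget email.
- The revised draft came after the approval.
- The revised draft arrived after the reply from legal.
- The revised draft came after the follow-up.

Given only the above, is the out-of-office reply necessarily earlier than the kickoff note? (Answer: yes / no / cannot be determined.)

Tracing the constraints gives the kickoff note → the approval → the calendar invite → the out-of-office reply, so the kickoff note must come before the out-of-office reply.
That means the out-of-office reply cannot be before the kickoff note.

no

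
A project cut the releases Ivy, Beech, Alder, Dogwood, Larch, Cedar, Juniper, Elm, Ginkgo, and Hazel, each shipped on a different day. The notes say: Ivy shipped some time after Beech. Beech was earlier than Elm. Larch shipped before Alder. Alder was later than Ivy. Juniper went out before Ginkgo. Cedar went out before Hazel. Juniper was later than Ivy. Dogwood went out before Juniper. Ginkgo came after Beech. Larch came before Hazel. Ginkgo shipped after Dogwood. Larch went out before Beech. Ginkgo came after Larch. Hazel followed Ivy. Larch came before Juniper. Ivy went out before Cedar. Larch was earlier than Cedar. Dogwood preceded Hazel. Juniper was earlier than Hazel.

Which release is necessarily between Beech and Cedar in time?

Tracing the constraints gives Beech → Ivy → Cedar, so Ivy sits after Beech and before Cedar.
No other release is forced both after Beech and before Cedar.

Ivy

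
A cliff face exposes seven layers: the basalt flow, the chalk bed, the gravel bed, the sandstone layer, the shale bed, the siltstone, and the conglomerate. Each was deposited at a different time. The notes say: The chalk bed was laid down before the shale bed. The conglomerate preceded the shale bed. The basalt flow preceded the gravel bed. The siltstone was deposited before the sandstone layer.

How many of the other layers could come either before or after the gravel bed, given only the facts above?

5

Forced before the gravel bed: the basalt flow.
That leaves the chalk bed, the conglomerate, the sandstone layer, the shale bed, and the siltstone with no forced order relative to the gravel bed — 5.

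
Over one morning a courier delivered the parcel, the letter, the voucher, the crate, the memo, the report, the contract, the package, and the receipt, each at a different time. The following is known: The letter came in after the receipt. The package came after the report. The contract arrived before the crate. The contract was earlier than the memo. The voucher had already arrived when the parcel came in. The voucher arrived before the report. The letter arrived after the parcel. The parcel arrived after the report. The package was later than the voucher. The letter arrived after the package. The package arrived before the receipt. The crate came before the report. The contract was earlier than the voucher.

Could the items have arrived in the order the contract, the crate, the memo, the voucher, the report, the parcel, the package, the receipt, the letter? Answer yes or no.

Check each stated constraint against the proposed order — e.g. the voucher is ahead of the package; the contract is ahead of the voucher. Every pair is in the required order; nothing is violated.

yes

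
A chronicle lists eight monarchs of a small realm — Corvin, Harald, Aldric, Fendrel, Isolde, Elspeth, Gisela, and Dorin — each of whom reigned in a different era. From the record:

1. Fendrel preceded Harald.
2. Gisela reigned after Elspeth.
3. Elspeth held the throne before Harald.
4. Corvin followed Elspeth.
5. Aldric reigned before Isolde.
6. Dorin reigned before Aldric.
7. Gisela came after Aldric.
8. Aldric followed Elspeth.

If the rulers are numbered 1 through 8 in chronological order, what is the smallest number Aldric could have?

Dorin and Elspeth must both come before Aldric — 2 forced predecessors.
Nothing else is forced ahead of Aldric, so their earliest slot is position 2 + 1 = 3.

3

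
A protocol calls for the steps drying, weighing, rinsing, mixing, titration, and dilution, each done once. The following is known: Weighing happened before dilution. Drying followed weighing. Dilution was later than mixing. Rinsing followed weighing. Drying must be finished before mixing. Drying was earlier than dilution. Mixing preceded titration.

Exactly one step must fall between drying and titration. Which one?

mixing

Tracing the constraints gives drying → mixing → titration, so mixing sits after drying and before titration.
No other step is forced both after drying and before titration.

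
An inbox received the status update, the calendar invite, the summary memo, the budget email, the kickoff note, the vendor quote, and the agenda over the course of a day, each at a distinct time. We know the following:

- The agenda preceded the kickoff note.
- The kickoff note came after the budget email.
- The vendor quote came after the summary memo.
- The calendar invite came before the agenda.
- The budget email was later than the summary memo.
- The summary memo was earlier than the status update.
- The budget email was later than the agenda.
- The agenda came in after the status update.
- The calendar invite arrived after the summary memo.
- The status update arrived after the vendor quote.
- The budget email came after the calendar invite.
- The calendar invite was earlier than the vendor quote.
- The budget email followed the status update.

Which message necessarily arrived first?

The summary memo has a chain of constraints placing it before every other message, so the summary memo must be first.

the summary memo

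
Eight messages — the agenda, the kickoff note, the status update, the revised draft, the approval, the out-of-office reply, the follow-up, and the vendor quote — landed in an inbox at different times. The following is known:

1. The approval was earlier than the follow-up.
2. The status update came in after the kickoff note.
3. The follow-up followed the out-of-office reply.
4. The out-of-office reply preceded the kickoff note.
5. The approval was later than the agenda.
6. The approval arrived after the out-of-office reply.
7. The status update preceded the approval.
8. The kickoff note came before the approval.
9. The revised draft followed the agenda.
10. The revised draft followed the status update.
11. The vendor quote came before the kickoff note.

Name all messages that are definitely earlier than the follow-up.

Directly stated before the follow-up: the approval and the out-of-office reply.
The agenda reaches the follow-up via the agenda → the approval → the follow-up.
The kickoff note reaches the follow-up via the kickoff note → the approval → the follow-up.
The status update reaches the follow-up via the status update → the approval → the follow-up.
Likewise the vendor quote reaches the follow-up by chaining the stated constraints.

the agenda, the approval, the kickoff note, the out-of-office reply, the status update, the vendor quote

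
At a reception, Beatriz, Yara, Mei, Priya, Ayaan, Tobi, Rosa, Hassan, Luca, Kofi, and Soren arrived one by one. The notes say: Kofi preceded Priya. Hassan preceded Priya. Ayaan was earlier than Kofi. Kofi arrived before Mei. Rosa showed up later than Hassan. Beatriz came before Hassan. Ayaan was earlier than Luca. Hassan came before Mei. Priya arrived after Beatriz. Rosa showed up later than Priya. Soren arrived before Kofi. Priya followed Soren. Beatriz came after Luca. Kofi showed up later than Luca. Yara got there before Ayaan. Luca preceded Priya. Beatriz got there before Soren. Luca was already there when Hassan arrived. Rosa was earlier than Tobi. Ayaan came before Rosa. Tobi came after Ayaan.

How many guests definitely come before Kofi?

Directly stated before Kofi: Ayaan, Luca, and Soren.
Beatriz reaches Kofi via Beatriz → Soren → Kofi.
Yara reaches Kofi via Yara → Ayaan → Kofi.
That's Ayaan, Beatriz, Luca, Soren, and Yara — 5 in all.

5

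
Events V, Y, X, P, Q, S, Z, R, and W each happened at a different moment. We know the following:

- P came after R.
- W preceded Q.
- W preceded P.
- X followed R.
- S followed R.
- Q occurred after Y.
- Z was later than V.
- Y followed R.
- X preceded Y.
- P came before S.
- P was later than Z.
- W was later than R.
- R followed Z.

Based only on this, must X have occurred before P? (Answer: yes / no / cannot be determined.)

cannot be determined

No chain of stated constraints runs from X to P, and none runs from P to X either.
So the relative order of X and P is not fixed by the given facts.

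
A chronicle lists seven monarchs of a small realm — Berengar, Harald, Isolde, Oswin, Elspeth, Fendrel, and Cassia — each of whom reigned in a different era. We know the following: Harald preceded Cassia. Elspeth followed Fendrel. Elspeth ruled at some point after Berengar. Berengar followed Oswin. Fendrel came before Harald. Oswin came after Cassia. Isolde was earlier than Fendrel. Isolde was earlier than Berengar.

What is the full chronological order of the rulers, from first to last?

Isolde, Fendrel, Harald, Cassia, Oswin, Berengar, Elspeth

The constraints fix every adjacent pair, so only one ordering works:
Isolde → Fendrel → Harald → Cassia → Oswin → Berengar → Elspeth.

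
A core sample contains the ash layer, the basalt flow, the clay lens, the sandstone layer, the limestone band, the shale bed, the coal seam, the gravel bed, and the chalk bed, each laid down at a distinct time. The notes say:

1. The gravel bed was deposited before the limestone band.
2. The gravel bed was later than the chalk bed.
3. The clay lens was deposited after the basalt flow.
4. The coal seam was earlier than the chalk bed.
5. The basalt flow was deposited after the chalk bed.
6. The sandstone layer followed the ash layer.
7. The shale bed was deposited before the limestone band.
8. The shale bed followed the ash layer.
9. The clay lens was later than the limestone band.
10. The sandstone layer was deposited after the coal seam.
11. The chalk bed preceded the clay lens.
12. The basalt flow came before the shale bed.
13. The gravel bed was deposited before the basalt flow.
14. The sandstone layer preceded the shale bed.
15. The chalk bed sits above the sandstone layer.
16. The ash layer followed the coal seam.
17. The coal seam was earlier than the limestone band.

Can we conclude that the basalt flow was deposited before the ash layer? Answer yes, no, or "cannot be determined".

Tracing the constraints gives the ash layer → the sandstone layer → the chalk bed → the basalt flow, so the ash layer must come before the basalt flow.
That means the basalt flow cannot be before the ash layer.

no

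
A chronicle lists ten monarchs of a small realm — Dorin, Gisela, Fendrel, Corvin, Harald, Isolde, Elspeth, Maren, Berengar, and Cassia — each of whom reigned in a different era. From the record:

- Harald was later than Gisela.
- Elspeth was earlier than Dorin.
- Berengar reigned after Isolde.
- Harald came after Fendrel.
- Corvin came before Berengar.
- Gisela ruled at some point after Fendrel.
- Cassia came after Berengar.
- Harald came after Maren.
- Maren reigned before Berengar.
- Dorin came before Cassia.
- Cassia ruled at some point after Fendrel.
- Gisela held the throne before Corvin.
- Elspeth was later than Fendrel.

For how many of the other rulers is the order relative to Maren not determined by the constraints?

6

Forced after Maren: Berengar, Cassia, and Harald.
That leaves Corvin, Dorin, Elspeth, Fendrel, Gisela, and Isolde with no forced order relative to Maren — 6.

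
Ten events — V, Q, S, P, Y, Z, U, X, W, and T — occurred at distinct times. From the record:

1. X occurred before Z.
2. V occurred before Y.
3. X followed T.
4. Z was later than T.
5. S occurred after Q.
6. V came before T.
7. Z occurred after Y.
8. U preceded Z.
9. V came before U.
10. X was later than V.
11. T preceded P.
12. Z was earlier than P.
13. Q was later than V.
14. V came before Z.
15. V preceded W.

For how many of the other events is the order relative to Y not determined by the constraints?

Forced before Y: V; forced after Y: P and Z.
That leaves Q, S, T, U, W, and X with no forced order relative to Y — 6.

6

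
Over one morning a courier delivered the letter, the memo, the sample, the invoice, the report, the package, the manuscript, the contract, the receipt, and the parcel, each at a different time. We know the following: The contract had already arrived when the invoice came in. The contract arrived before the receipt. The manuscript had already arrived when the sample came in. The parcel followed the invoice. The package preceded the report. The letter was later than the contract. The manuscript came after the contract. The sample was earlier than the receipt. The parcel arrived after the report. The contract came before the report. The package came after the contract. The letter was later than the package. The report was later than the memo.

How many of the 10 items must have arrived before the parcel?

Directly stated before the parcel: the invoice and the report.
The contract reaches the parcel via the contract → the report → the parcel.
The memo reaches the parcel via the memo → the report → the parcel.
The package reaches the parcel via the package → the report → the parcel.
That's the contract, the invoice, the memo, the package, and the report — 5 in all.

5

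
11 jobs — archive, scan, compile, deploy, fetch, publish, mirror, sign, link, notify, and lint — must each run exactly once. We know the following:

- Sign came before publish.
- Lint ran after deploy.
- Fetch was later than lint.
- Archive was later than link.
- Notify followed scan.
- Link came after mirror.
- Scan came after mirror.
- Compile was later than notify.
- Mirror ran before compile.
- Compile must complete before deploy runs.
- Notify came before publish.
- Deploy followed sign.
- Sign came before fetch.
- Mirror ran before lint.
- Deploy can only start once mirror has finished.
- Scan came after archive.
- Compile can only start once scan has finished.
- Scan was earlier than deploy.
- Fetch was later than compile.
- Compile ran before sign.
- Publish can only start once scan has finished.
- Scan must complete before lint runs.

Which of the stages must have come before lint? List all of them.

Directly stated before lint: deploy, mirror, and scan.
Archive reaches lint via archive → scan → lint.
Compile reaches lint via compile → deploy → lint.
Link reaches lint via link → archive → scan → lint.
Likewise notify and sign each reach lint by chaining the stated constraints.

archive, compile, deploy, link, mirror, notify, scan, sign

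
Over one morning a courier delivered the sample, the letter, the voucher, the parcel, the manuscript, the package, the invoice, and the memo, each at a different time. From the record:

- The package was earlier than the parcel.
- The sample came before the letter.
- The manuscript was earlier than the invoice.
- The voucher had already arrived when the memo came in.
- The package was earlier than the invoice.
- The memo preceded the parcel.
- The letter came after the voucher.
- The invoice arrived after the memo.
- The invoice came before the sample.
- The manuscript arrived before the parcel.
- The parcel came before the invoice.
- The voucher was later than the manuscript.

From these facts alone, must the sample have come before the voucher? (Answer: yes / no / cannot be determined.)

Tracing the constraints gives the voucher → the memo → the invoice → the sample, so the voucher must come before the sample.
That means the sample cannot be before the voucher.

no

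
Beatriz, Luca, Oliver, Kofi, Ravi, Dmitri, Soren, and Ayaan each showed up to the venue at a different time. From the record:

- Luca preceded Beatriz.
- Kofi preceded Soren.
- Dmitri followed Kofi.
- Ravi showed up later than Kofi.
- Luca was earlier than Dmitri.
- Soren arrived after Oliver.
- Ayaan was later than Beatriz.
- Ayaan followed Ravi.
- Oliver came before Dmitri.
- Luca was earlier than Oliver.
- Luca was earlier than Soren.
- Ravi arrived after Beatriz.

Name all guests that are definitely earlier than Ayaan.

Beatriz, Kofi, Luca, Ravi

Directly stated before Ayaan: Beatriz and Ravi.
Kofi reaches Ayaan via Kofi → Ravi → Ayaan.
Luca reaches Ayaan via Luca → Beatriz → Ayaan.
No chain forces Oliver (or any of the others) ahead of Ayaan.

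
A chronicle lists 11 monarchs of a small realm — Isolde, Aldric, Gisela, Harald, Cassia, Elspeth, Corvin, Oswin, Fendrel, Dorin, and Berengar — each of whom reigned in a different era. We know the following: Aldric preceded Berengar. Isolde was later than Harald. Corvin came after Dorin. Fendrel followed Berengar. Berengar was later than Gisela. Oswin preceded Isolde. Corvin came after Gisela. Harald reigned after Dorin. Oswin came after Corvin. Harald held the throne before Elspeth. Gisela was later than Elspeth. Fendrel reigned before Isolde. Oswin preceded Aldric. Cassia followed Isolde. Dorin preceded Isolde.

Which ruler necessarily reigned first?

Dorin

Dorin has a chain of constraints placing them before every other ruler, so Dorin must be first.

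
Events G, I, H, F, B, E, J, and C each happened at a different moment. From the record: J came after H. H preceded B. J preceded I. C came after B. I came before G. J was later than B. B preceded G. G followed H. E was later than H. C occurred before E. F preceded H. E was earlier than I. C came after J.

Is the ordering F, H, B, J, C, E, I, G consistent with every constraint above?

Check each stated constraint against the proposed order — e.g. B is ahead of G; H is ahead of G. Every pair is in the required order; nothing is violated.

yes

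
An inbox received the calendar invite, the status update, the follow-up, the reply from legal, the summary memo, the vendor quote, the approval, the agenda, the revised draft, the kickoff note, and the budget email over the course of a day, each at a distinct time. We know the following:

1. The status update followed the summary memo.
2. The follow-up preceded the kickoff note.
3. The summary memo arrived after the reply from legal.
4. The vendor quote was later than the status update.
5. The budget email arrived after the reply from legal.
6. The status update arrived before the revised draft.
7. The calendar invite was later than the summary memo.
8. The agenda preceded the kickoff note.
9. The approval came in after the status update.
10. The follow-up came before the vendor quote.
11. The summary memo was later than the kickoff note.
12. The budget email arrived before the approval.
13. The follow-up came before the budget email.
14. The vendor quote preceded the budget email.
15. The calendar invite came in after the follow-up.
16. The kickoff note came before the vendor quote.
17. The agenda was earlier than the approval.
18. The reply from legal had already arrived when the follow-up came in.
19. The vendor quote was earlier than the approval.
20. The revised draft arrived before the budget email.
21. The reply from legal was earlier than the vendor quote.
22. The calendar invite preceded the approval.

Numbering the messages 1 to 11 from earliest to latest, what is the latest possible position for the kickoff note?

The kickoff note must come before the approval, the budget email, the calendar invite, the revised draft, the status update, the summary memo, and the vendor quote — 7 messages forced after it.
Everything else can be placed before the kickoff note in some valid order, so the kickoff note can sit as late as position 11 − 7 = 4.

4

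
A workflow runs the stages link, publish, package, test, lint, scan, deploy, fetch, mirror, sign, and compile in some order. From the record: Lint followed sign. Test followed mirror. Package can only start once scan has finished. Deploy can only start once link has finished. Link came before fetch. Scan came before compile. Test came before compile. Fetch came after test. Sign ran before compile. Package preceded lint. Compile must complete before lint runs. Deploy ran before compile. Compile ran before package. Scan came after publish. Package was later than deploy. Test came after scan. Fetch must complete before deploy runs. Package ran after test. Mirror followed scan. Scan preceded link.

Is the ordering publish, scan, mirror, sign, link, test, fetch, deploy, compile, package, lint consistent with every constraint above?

yes

Check each stated constraint against the proposed order — e.g. scan is ahead of compile; scan is ahead of package. Every pair is in the required order; nothing is violated.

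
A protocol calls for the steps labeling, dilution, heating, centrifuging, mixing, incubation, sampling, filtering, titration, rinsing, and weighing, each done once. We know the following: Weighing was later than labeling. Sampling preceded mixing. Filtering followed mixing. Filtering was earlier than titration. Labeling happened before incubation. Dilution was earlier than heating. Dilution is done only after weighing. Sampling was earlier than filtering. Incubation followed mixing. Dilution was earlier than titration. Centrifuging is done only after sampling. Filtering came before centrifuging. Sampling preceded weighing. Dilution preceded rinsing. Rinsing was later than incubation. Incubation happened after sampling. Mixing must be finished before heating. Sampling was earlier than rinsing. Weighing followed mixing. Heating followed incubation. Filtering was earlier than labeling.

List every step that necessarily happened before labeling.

filtering, mixing, sampling

Directly stated before labeling: filtering.
Mixing reaches labeling via mixing → filtering → labeling.
Sampling reaches labeling via sampling → filtering → labeling.
No chain forces rinsing (or any of the others) ahead of labeling.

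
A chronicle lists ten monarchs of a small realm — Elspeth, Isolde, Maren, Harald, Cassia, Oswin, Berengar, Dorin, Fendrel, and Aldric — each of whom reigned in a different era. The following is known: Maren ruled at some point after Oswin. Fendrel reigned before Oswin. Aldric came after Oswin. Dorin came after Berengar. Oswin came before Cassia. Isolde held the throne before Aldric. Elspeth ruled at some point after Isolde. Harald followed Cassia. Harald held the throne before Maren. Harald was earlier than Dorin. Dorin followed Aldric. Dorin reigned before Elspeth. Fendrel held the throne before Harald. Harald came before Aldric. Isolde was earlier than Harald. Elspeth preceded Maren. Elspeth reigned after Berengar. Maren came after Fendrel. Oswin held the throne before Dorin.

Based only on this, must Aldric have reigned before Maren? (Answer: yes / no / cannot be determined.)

yes

Chain the constraints: Aldric → Dorin → Elspeth → Maren. Each link is directly stated, so Aldric comes before Maren.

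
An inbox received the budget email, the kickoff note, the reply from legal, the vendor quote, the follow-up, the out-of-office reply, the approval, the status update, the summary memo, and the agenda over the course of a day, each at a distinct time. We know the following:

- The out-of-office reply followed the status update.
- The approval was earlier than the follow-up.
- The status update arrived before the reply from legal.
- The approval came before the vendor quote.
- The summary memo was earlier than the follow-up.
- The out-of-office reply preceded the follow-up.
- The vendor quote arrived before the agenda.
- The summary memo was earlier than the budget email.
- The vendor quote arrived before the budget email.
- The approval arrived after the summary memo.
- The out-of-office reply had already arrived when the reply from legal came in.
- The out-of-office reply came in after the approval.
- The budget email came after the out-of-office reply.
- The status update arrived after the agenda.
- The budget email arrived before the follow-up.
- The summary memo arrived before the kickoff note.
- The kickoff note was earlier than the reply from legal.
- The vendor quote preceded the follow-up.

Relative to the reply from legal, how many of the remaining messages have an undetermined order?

Forced before the reply from legal: the agenda, the approval, the kickoff note, the out-of-office reply, the status update, the summary memo, and the vendor quote.
That leaves the budget email and the follow-up with no forced order relative to the reply from legal — 2.

2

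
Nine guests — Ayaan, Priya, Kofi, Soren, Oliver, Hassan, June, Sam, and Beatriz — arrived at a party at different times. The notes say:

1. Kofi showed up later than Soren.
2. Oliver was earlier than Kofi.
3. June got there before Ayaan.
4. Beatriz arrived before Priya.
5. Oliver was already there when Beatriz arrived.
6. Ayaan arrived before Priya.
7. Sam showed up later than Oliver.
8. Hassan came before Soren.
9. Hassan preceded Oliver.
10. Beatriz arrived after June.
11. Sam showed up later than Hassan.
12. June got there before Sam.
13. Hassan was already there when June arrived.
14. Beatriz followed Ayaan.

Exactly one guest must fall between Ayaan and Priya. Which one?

Tracing the constraints gives Ayaan → Beatriz → Priya, so Beatriz sits after Ayaan and before Priya.
No other guest is forced both after Ayaan and before Priya.

Beatriz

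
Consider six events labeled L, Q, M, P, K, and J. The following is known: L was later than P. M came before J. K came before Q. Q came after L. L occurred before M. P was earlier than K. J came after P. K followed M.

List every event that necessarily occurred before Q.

Directly stated before Q: K and L.
M reaches Q via M → K → Q.
P reaches Q via P → L → Q.
No chain forces J ahead of Q.

K, L, M, P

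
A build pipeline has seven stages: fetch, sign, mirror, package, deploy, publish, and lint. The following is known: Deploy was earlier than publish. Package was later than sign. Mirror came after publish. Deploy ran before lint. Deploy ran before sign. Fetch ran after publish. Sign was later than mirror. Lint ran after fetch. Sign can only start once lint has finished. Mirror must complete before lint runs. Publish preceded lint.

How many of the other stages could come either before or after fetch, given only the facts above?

Forced before fetch: deploy and publish; forced after fetch: lint, package, and sign.
That leaves mirror with no forced order relative to fetch — 1.

1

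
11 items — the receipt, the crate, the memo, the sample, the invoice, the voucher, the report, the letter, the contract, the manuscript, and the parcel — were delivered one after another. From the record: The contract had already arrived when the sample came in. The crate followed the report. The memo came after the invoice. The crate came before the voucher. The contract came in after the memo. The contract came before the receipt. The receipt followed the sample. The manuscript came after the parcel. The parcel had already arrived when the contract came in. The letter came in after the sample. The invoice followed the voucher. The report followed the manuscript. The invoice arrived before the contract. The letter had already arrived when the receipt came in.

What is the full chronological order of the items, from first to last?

the parcel, the manuscript, the report, the crate, the voucher, the invoice, the memo, the contract, the sample, the letter, the receipt

The constraints fix every adjacent pair, so only one ordering works:
the parcel → the manuscript → the report → the crate → the voucher → the invoice → the memo → the contract → the sample → the letter → the receipt.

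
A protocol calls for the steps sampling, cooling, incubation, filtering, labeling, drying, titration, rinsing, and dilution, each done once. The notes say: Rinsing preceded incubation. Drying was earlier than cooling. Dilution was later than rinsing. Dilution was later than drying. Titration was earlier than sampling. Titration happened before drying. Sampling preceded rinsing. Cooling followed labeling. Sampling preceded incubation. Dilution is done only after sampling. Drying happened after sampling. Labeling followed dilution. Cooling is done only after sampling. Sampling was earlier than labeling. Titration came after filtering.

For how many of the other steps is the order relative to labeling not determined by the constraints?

1

Forced before labeling: dilution, drying, filtering, rinsing, sampling, and titration; forced after labeling: cooling.
That leaves incubation with no forced order relative to labeling — 1.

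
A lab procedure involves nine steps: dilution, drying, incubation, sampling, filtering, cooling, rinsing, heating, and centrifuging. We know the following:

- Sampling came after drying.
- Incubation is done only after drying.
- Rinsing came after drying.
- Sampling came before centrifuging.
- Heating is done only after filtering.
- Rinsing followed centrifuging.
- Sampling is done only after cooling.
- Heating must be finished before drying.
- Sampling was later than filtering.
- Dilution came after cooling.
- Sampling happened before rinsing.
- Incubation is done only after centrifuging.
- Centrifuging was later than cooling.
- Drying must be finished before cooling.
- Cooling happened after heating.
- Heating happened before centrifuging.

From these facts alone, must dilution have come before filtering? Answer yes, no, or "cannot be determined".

Tracing the constraints gives filtering → heating → cooling → dilution, so filtering must come before dilution.
That means dilution cannot be before filtering.

no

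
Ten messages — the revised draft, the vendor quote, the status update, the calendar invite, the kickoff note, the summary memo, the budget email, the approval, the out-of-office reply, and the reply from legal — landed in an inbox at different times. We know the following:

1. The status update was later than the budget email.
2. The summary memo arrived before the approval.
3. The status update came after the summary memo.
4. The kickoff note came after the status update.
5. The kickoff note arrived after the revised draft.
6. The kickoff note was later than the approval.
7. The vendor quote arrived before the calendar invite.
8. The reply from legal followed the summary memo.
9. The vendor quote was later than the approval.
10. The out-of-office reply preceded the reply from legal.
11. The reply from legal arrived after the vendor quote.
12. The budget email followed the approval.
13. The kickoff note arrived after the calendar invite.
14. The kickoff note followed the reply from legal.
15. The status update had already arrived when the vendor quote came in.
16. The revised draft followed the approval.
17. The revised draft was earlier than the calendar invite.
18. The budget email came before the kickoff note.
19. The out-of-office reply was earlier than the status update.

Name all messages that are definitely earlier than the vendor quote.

the approval, the budget email, the out-of-office reply, the status update, the summary memo

Directly stated before the vendor quote: the approval and the status update.
The budget email reaches the vendor quote via the budget email → the status update → the vendor quote.
The out-of-office reply reaches the vendor quote via the out-of-office reply → the status update → the vendor quote.
The summary memo reaches the vendor quote via the summary memo → the status update → the vendor quote.
No chain forces the revised draft (or any of the others) ahead of the vendor quote.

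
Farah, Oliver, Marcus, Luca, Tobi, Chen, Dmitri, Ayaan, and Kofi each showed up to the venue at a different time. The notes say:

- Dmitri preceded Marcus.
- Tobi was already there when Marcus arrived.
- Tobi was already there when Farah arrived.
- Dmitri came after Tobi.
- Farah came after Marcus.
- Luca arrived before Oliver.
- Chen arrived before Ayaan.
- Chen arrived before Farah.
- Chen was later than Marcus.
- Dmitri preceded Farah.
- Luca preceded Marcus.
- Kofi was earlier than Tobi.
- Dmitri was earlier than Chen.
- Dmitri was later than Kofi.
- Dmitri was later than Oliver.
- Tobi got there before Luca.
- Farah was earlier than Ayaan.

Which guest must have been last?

Ayaan

Every other guest has a chain of constraints placing them before Ayaan, so Ayaan is last.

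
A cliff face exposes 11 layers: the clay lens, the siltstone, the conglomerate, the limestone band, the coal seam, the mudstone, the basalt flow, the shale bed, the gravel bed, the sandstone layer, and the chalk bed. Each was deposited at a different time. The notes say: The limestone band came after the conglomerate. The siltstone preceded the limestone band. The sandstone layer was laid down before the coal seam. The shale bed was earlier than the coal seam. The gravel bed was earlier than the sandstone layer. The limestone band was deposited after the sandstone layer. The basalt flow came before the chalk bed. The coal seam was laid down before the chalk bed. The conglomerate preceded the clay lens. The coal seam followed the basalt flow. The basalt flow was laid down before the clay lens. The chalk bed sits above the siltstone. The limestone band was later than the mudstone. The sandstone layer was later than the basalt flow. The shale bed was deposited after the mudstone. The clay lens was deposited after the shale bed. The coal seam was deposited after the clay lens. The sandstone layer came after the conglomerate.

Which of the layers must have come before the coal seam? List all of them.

Directly stated before the coal seam: the basalt flow, the clay lens, the sandstone layer, and the shale bed.
The conglomerate reaches the coal seam via the conglomerate → the sandstone layer → the coal seam.
The gravel bed reaches the coal seam via the gravel bed → the sandstone layer → the coal seam.
The mudstone reaches the coal seam via the mudstone → the shale bed → the coal seam.
No chain forces the limestone band (or any of the others) ahead of the coal seam.

the basalt flow, the clay lens, the conglomerate, the gravel bed, the mudstone, the sandstone layer, the shale bed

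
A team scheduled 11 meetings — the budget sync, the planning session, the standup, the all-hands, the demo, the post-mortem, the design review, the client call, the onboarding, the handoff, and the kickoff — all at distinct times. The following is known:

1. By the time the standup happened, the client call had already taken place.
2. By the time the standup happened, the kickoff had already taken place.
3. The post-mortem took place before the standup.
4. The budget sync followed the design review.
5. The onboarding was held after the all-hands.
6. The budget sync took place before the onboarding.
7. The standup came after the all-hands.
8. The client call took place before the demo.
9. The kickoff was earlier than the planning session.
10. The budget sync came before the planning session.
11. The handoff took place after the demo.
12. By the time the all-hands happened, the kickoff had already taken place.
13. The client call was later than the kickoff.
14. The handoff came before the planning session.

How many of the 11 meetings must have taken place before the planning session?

Directly stated before the planning session: the budget sync, the handoff, and the kickoff.
The client call reaches the planning session via the client call → the demo → the handoff → the planning session.
The demo reaches the planning session via the demo → the handoff → the planning session.
The design review reaches the planning session via the design review → the budget sync → the planning session.
No chain forces the onboarding (or any of the others) ahead of the planning session.
That's the budget sync, the client call, the demo, the design review, the handoff, and the kickoff — 6 in all.

6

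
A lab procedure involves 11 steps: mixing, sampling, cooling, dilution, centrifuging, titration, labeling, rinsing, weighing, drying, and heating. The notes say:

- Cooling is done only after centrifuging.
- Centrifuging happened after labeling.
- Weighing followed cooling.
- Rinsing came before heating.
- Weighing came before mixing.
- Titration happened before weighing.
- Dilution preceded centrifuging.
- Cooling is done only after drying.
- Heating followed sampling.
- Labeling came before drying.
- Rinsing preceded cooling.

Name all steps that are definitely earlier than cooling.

Directly stated before cooling: centrifuging, drying, and rinsing.
Dilution reaches cooling via dilution → centrifuging → cooling.
Labeling reaches cooling via labeling → drying → cooling.

centrifuging, dilution, drying, labeling, rinsing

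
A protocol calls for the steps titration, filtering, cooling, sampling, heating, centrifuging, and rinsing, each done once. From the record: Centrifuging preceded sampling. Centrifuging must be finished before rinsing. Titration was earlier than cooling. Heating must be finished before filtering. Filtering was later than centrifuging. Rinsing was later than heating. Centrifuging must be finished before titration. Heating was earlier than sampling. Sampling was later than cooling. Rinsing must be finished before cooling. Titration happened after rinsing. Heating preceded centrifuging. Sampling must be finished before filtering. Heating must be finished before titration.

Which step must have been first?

Heating has a chain of constraints placing it before every other step, so heating must be first.

heating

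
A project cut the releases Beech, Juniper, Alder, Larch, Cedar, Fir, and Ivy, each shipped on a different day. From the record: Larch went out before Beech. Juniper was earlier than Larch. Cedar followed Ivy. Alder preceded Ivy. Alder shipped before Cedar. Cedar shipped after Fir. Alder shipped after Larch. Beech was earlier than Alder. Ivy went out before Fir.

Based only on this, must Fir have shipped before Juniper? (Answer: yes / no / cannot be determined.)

Tracing the constraints gives Juniper → Larch → Alder → Ivy → Fir, so Juniper must come before Fir.
That means Fir cannot be before Juniper.

no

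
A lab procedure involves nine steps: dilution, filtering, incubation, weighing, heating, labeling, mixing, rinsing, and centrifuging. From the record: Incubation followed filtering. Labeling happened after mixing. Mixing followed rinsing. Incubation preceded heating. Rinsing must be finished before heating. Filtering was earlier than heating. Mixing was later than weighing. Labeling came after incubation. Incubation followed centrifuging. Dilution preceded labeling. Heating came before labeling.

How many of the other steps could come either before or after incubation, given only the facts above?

Forced before incubation: centrifuging and filtering; forced after incubation: heating and labeling.
That leaves dilution, mixing, rinsing, and weighing with no forced order relative to incubation — 4.

4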